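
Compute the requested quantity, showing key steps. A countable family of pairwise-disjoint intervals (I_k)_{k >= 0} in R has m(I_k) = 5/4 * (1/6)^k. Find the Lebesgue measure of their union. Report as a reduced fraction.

By countable additivity of the Lebesgue measure on pairwise disjoint measurable sets,
  m(union_{k >= 0} I_k) = sum_{k >= 0} m(I_k) = sum_{k >= 0} a * r^k,
  with a = 5/4 and r = 1/6.
Since 0 < r = 1/6 < 1, the geometric series converges:
  sum_{k >= 0} a * r^k = a / (1 - r).
  = 5/4 / (1 - 1/6)
  = 5/4 / (5/6)
  = 3/2.

3/2


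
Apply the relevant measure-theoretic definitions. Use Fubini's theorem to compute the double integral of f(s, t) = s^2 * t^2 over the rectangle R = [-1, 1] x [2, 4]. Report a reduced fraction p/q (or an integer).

f(s, t) is a tensor product of a function of s and a function of t, and both factors are bounded continuous (hence Lebesgue integrable) on the rectangle, so Fubini's theorem applies:
  integral_R f d(m x m) = (integral_a1^b1 s^2 ds) * (integral_a2^b2 t^2 dt).
Inner integral in s: integral_{-1}^{1} s^2 ds = (1^3 - (-1)^3)/3
  = 2/3.
Inner integral in t: integral_{2}^{4} t^2 dt = (4^3 - 2^3)/3
  = 56/3.
Product: (2/3) * (56/3) = 112/9.

112/9


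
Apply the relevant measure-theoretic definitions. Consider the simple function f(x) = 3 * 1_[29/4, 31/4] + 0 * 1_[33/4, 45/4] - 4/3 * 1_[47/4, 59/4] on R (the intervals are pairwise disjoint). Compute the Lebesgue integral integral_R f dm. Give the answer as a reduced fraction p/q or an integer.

For a simple function f = sum_i c_i * 1_{A_i} with disjoint A_i,
  integral f dm = sum_i c_i * m(A_i).
Lengths of the A_i:
  m(A_1) = 31/4 - 29/4 = 1/2.
  m(A_2) = 45/4 - 33/4 = 3.
  m(A_3) = 59/4 - 47/4 = 3.
Contributions c_i * m(A_i):
  (3) * (1/2) = 3/2.
  (0) * (3) = 0.
  (-4/3) * (3) = -4.
Total: 3/2 + 0 - 4 = -5/2.

-5/2


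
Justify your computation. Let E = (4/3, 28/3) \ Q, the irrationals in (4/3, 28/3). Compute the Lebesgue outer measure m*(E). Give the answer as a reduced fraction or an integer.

The interval I = (4/3, 28/3) has m(I) = 28/3 - 4/3 = 8 (endpoints are measure-zero, so open/closed/half-open agree). Write I = (I cap Q) u (I \ Q). The rationals in I are countable, so m*(I cap Q) = 0 (cover each rational by intervals whose total length is arbitrarily small). By countable subadditivity m*(I) <= m*(I cap Q) + m*(I \ Q), hence m*(I \ Q) >= m(I) = 8. The reverse inequality m*(I \ Q) <= m*(I) = 8 is trivial since (I \ Q) is a subset of I. Therefore m*(I \ Q) = 8.

8


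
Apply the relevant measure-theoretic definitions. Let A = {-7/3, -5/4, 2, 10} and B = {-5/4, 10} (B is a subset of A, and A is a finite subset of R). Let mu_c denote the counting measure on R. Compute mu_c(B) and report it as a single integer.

Counting measure assigns mu_c(E) = |E| (number of elements) when E is finite.
B has 2 element(s), so mu_c(B) = 2.

2


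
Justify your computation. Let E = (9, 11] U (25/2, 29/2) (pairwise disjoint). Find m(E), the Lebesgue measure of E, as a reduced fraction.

For pairwise disjoint intervals, m(union_i I_i) = sum_i m(I_i),
and m is invariant under swapping open/closed endpoints (single points have measure 0).
So m(E) = sum_i (b_i - a_i).
  I_1 has length 11 - 9 = 2.
  I_2 has length 29/2 - 25/2 = 2.
Summing:
  m(E) = 2 + 2 = 4.

4


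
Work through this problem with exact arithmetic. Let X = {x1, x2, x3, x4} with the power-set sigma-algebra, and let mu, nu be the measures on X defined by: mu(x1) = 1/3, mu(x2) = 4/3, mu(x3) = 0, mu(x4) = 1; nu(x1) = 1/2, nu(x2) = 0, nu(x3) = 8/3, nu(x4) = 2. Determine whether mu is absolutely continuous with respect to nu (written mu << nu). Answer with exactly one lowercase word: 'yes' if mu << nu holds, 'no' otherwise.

mu << nu means: every nu-null measurable set is also mu-null; equivalently, for every atom x, if nu({x}) = 0 then mu({x}) = 0.
Checking each atom:
  x1: nu = 1/2 > 0 -> no constraint.
  x2: nu = 0, mu = 4/3 > 0 -> violates mu << nu.
  x3: nu = 8/3 > 0 -> no constraint.
  x4: nu = 2 > 0 -> no constraint.
The atom(s) x2 violate the condition (nu = 0 but mu > 0). Therefore mu is NOT absolutely continuous w.r.t. nu.

no


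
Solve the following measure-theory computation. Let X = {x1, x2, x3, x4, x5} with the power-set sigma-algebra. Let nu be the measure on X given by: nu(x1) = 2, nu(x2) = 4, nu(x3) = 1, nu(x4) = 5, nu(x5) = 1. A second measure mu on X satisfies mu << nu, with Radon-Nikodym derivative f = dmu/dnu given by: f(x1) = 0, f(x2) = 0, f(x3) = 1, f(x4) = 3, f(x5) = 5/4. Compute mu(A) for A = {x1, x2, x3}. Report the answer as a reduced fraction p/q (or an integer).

By the defining property of the Radon-Nikodym derivative, for every measurable set A,
  mu(A) = integral_A f dnu.
Since nu is a discrete measure concentrated on the atoms of X, the integral over A reduces to the sum
  mu(A) = sum_{x in A} f(x) * nu({x}).
Computing each term:
  x1: f(x1) * nu(x1) = 0 * 2 = 0.
  x2: f(x2) * nu(x2) = 0 * 4 = 0.
  x3: f(x3) * nu(x3) = 1 * 1 = 1.
Summing: mu(A) = 0 + 0 + 1 = 1.

1


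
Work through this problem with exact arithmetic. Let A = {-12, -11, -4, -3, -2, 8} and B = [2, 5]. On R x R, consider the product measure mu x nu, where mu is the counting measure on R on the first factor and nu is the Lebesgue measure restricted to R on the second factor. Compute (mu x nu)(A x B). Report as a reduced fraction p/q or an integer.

For a measurable rectangle A x B, the product measure satisfies
  (mu x nu)(A x B) = mu(A) * nu(B).
  mu(A) = 6.
  nu(B) = 3.
  (mu x nu)(A x B) = 6 * 3 = 18.

18


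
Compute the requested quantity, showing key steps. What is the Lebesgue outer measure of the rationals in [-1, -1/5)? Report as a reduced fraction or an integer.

Q cap [-1, -1/5) is countable; list its elements as q_1, q_2, ... . Fix eps > 0 and cover the k-th point by an interval of length eps * 2^(-k). The cover has total length eps * sum_{k>=1} 2^(-k) = eps, so by definition of outer measure m*(Q cap [-1, -1/5)) <= eps. Since eps was arbitrary and m* >= 0, the outer measure is 0.

0


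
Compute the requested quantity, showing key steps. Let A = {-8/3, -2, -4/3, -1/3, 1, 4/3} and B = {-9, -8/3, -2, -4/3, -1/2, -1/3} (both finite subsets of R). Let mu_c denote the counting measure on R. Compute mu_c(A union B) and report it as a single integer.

Counting measure on a finite set equals cardinality. By inclusion-exclusion, |A union B| = |A| + |B| - |A cap B|.
|A| = 6, |B| = 6, |A cap B| = 4.
So mu_c(A union B) = 6 + 6 - 4 = 8.

8


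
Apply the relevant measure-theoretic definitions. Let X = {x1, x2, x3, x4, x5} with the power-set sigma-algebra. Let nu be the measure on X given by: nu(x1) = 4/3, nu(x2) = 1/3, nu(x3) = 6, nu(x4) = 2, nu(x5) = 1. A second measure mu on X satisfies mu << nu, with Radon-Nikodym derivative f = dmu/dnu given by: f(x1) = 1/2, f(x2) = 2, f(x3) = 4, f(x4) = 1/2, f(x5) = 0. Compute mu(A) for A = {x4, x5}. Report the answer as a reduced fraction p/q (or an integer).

By the defining property of the Radon-Nikodym derivative, for every measurable set A,
  mu(A) = integral_A f dnu.
Since nu is a discrete measure concentrated on the atoms of X, the integral over A reduces to the sum
  mu(A) = sum_{x in A} f(x) * nu({x}).
Computing each term:
  x4: f(x4) * nu(x4) = 1/2 * 2 = 1.
  x5: f(x5) * nu(x5) = 0 * 1 = 0.
Summing: mu(A) = 1 + 0 = 1.

1


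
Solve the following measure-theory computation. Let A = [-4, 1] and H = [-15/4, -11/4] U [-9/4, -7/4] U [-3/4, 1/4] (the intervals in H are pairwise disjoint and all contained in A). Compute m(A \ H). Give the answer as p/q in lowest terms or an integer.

The ambient interval has length m(A) = 1 - (-4) = 5.
Since the holes are disjoint and sit inside A, by finite additivity
  m(H) = sum_i (b_i - a_i), and m(A \ H) = m(A) - m(H).
Computing the hole measures:
  m(H_1) = -11/4 - (-15/4) = 1.
  m(H_2) = -7/4 - (-9/4) = 1/2.
  m(H_3) = 1/4 - (-3/4) = 1.
Summed: m(H) = 1 + 1/2 + 1 = 5/2.
So m(A \ H) = 5 - 5/2 = 5/2.

5/2


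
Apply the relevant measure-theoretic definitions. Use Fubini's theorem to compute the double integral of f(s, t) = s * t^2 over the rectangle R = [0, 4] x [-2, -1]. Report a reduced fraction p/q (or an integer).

f(s, t) is a tensor product of a function of s and a function of t, and both factors are bounded continuous (hence Lebesgue integrable) on the rectangle, so Fubini's theorem applies:
  integral_R f d(m x m) = (integral_a1^b1 s ds) * (integral_a2^b2 t^2 dt).
Inner integral in s: integral_{0}^{4} s ds = (4^2 - 0^2)/2
  = 8.
Inner integral in t: integral_{-2}^{-1} t^2 dt = ((-1)^3 - (-2)^3)/3
  = 7/3.
Product: (8) * (7/3) = 56/3.

56/3


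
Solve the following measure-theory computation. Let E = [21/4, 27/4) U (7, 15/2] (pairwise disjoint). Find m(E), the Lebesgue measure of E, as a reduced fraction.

For pairwise disjoint intervals, m(union_i I_i) = sum_i m(I_i),
and m is invariant under swapping open/closed endpoints (single points have measure 0).
So m(E) = sum_i (b_i - a_i).
  I_1 has length 27/4 - 21/4 = 3/2.
  I_2 has length 15/2 - 7 = 1/2.
Summing:
  m(E) = 3/2 + 1/2 = 2.

2


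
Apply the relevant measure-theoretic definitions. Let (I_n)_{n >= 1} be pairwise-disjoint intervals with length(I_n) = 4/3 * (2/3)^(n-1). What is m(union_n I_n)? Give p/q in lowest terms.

By countable additivity of the Lebesgue measure on pairwise disjoint measurable sets,
  m(union_{n >= 1} I_n) = sum_{n >= 1} m(I_n) = sum_{n >= 1} a * r^(n-1),
  with a = 4/3 and r = 2/3.
Since 0 < r = 2/3 < 1, the geometric series converges:
  sum_{n >= 1} a * r^(n-1) = a / (1 - r).
  = 4/3 / (1 - 2/3)
  = 4/3 / (1/3)
  = 4.

4


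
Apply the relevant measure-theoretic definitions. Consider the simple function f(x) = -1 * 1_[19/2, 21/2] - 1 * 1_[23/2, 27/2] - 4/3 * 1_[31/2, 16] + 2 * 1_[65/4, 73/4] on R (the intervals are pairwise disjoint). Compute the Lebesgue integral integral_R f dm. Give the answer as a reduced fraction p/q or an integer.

For a simple function f = sum_i c_i * 1_{A_i} with disjoint A_i,
  integral f dm = sum_i c_i * m(A_i).
Lengths of the A_i:
  m(A_1) = 21/2 - 19/2 = 1.
  m(A_2) = 27/2 - 23/2 = 2.
  m(A_3) = 16 - 31/2 = 1/2.
  m(A_4) = 73/4 - 65/4 = 2.
Contributions c_i * m(A_i):
  (-1) * (1) = -1.
  (-1) * (2) = -2.
  (-4/3) * (1/2) = -2/3.
  (2) * (2) = 4.
Total: -1 - 2 - 2/3 + 4 = 1/3.

1/3


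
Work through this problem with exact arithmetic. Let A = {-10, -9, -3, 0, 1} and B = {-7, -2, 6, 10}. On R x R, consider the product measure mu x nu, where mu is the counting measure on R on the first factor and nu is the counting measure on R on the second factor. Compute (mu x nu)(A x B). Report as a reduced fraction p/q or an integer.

For a measurable rectangle A x B, the product measure satisfies
  (mu x nu)(A x B) = mu(A) * nu(B).
  mu(A) = 5.
  nu(B) = 4.
  (mu x nu)(A x B) = 5 * 4 = 20.

20


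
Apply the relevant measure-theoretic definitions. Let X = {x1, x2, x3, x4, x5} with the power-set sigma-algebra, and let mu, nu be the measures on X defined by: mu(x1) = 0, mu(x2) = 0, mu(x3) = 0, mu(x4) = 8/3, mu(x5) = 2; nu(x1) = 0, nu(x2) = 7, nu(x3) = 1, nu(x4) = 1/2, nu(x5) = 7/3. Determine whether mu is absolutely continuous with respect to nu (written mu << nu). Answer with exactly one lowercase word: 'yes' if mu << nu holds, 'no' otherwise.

mu << nu means: every nu-null measurable set is also mu-null; equivalently, for every atom x, if nu({x}) = 0 then mu({x}) = 0.
Checking each atom:
  x1: nu = 0, mu = 0 -> consistent with mu << nu.
  x2: nu = 7 > 0 -> no constraint.
  x3: nu = 1 > 0 -> no constraint.
  x4: nu = 1/2 > 0 -> no constraint.
  x5: nu = 7/3 > 0 -> no constraint.
No atom violates the condition. Therefore mu << nu.

yes


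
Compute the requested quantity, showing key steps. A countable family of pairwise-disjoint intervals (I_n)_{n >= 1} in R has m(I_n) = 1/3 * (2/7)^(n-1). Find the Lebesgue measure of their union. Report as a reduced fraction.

By countable additivity of the Lebesgue measure on pairwise disjoint measurable sets,
  m(union_{n >= 1} I_n) = sum_{n >= 1} m(I_n) = sum_{n >= 1} a * r^(n-1),
  with a = 1/3 and r = 2/7.
Since 0 < r = 2/7 < 1, the geometric series converges:
  sum_{n >= 1} a * r^(n-1) = a / (1 - r).
  = 1/3 / (1 - 2/7)
  = 1/3 / (5/7)
  = 7/15.

7/15


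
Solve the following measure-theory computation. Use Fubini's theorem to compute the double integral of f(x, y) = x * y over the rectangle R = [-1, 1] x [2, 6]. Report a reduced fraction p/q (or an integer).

f(x, y) is a tensor product of a function of x and a function of y, and both factors are bounded continuous (hence Lebesgue integrable) on the rectangle, so Fubini's theorem applies:
  integral_R f d(m x m) = (integral_a1^b1 x dx) * (integral_a2^b2 y dy).
Inner integral in x: integral_{-1}^{1} x dx = (1^2 - (-1)^2)/2
  = 0.
Inner integral in y: integral_{2}^{6} y dy = (6^2 - 2^2)/2
  = 16.
Product: (0) * (16) = 0.

0


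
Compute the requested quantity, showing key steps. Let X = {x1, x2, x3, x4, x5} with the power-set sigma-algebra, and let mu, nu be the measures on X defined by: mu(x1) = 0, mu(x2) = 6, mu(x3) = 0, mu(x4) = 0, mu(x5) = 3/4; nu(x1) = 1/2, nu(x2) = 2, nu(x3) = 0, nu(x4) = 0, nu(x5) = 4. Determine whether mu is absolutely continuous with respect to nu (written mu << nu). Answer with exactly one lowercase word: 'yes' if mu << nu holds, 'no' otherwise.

mu << nu means: every nu-null measurable set is also mu-null; equivalently, for every atom x, if nu({x}) = 0 then mu({x}) = 0.
Checking each atom:
  x1: nu = 1/2 > 0 -> no constraint.
  x2: nu = 2 > 0 -> no constraint.
  x3: nu = 0, mu = 0 -> consistent with mu << nu.
  x4: nu = 0, mu = 0 -> consistent with mu << nu.
  x5: nu = 4 > 0 -> no constraint.
No atom violates the condition. Therefore mu << nu.

yes


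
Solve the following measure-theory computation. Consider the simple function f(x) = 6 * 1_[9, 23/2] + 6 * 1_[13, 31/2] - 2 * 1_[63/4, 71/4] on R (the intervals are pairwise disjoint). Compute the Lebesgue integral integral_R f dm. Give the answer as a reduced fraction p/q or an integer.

For a simple function f = sum_i c_i * 1_{A_i} with disjoint A_i,
  integral f dm = sum_i c_i * m(A_i).
Lengths of the A_i:
  m(A_1) = 23/2 - 9 = 5/2.
  m(A_2) = 31/2 - 13 = 5/2.
  m(A_3) = 71/4 - 63/4 = 2.
Contributions c_i * m(A_i):
  (6) * (5/2) = 15.
  (6) * (5/2) = 15.
  (-2) * (2) = -4.
Total: 15 + 15 - 4 = 26.

26


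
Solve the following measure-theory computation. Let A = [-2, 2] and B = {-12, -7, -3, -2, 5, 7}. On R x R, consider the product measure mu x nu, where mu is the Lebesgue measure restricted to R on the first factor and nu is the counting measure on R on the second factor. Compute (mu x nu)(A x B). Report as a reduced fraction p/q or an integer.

For a measurable rectangle A x B, the product measure satisfies
  (mu x nu)(A x B) = mu(A) * nu(B).
  mu(A) = 4.
  nu(B) = 6.
  (mu x nu)(A x B) = 4 * 6 = 24.

24


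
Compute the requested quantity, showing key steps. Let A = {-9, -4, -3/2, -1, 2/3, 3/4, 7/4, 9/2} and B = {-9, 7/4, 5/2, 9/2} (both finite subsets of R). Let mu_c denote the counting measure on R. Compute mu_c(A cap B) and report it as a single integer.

Counting measure on a finite set equals cardinality. mu_c(A cap B) = |A cap B| (elements appearing in both).
Enumerating the elements of A that also lie in B gives 3 element(s).
So mu_c(A cap B) = 3.

3


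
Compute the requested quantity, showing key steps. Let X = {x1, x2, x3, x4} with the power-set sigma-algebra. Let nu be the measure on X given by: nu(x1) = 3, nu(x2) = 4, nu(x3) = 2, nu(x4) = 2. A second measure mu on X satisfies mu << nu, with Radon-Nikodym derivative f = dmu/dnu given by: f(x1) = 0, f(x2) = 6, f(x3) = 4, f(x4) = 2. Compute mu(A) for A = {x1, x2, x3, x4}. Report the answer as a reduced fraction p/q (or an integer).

By the defining property of the Radon-Nikodym derivative, for every measurable set A,
  mu(A) = integral_A f dnu.
Since nu is a discrete measure concentrated on the atoms of X, the integral over A reduces to the sum
  mu(A) = sum_{x in A} f(x) * nu({x}).
Computing each term:
  x1: f(x1) * nu(x1) = 0 * 3 = 0.
  x2: f(x2) * nu(x2) = 6 * 4 = 24.
  x3: f(x3) * nu(x3) = 4 * 2 = 8.
  x4: f(x4) * nu(x4) = 2 * 2 = 4.
Summing: mu(A) = 0 + 24 + 8 + 4 = 36.

36


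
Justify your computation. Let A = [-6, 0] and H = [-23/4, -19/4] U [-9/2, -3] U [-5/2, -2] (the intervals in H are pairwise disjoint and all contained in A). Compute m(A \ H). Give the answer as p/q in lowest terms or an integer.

The ambient interval has length m(A) = 0 - (-6) = 6.
Since the holes are disjoint and sit inside A, by finite additivity
  m(H) = sum_i (b_i - a_i), and m(A \ H) = m(A) - m(H).
Computing the hole measures:
  m(H_1) = -19/4 - (-23/4) = 1.
  m(H_2) = -3 - (-9/2) = 3/2.
  m(H_3) = -2 - (-5/2) = 1/2.
Summed: m(H) = 1 + 3/2 + 1/2 = 3.
So m(A \ H) = 6 - 3 = 3.

3


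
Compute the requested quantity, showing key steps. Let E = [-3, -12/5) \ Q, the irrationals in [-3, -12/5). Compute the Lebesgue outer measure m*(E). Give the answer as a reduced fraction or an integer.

The interval I = [-3, -12/5) has m(I) = -12/5 - (-3) = 3/5 (endpoints are measure-zero, so open/closed/half-open agree). Write I = (I cap Q) u (I \ Q). The rationals in I are countable, so m*(I cap Q) = 0 (cover each rational by intervals whose total length is arbitrarily small). By countable subadditivity m*(I) <= m*(I cap Q) + m*(I \ Q), hence m*(I \ Q) >= m(I) = 3/5. The reverse inequality m*(I \ Q) <= m*(I) = 3/5 is trivial since (I \ Q) is a subset of I. Therefore m*(I \ Q) = 3/5.

3/5


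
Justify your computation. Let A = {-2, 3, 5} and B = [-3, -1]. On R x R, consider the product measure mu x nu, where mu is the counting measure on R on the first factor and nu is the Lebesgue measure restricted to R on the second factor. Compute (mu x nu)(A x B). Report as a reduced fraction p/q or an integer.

For a measurable rectangle A x B, the product measure satisfies
  (mu x nu)(A x B) = mu(A) * nu(B).
  mu(A) = 3.
  nu(B) = 2.
  (mu x nu)(A x B) = 3 * 2 = 6.

6


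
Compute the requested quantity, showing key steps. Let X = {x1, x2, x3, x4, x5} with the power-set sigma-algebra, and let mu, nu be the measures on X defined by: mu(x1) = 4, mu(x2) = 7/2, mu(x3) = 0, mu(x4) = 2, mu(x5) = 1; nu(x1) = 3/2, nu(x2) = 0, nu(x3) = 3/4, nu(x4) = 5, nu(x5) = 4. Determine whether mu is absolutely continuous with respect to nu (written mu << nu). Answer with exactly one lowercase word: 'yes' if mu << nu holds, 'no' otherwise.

mu << nu means: every nu-null measurable set is also mu-null; equivalently, for every atom x, if nu({x}) = 0 then mu({x}) = 0.
Checking each atom:
  x1: nu = 3/2 > 0 -> no constraint.
  x2: nu = 0, mu = 7/2 > 0 -> violates mu << nu.
  x3: nu = 3/4 > 0 -> no constraint.
  x4: nu = 5 > 0 -> no constraint.
  x5: nu = 4 > 0 -> no constraint.
The atom(s) x2 violate the condition (nu = 0 but mu > 0). Therefore mu is NOT absolutely continuous w.r.t. nu.

no


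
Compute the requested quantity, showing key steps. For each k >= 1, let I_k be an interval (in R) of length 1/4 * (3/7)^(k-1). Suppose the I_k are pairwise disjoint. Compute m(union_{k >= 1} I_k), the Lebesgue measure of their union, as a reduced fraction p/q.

By countable additivity of the Lebesgue measure on pairwise disjoint measurable sets,
  m(union_{k >= 1} I_k) = sum_{k >= 1} m(I_k) = sum_{k >= 1} a * r^(k-1),
  with a = 1/4 and r = 3/7.
Since 0 < r = 3/7 < 1, the geometric series converges:
  sum_{k >= 1} a * r^(k-1) = a / (1 - r).
  = 1/4 / (1 - 3/7)
  = 1/4 / (4/7)
  = 7/16.

7/16


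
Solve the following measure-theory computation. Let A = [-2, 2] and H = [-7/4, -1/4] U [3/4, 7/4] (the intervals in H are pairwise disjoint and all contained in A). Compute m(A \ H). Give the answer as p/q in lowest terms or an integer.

The ambient interval has length m(A) = 2 - (-2) = 4.
Since the holes are disjoint and sit inside A, by finite additivity
  m(H) = sum_i (b_i - a_i), and m(A \ H) = m(A) - m(H).
Computing the hole measures:
  m(H_1) = -1/4 - (-7/4) = 3/2.
  m(H_2) = 7/4 - 3/4 = 1.
Summed: m(H) = 3/2 + 1 = 5/2.
So m(A \ H) = 4 - 5/2 = 3/2.

3/2


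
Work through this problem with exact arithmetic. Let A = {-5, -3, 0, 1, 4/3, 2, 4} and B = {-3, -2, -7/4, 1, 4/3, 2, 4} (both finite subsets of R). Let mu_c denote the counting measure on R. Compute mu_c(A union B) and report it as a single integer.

Counting measure on a finite set equals cardinality. By inclusion-exclusion, |A union B| = |A| + |B| - |A cap B|.
|A| = 7, |B| = 7, |A cap B| = 5.
So mu_c(A union B) = 7 + 7 - 5 = 9.

9


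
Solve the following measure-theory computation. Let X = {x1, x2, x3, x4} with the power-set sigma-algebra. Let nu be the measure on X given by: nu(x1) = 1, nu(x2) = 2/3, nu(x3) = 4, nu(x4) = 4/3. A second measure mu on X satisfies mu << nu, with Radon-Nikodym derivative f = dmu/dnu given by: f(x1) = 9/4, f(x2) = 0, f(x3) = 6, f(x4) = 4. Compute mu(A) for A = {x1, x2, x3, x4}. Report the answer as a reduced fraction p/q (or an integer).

By the defining property of the Radon-Nikodym derivative, for every measurable set A,
  mu(A) = integral_A f dnu.
Since nu is a discrete measure concentrated on the atoms of X, the integral over A reduces to the sum
  mu(A) = sum_{x in A} f(x) * nu({x}).
Computing each term:
  x1: f(x1) * nu(x1) = 9/4 * 1 = 9/4.
  x2: f(x2) * nu(x2) = 0 * 2/3 = 0.
  x3: f(x3) * nu(x3) = 6 * 4 = 24.
  x4: f(x4) * nu(x4) = 4 * 4/3 = 16/3.
Summing: mu(A) = 9/4 + 0 + 24 + 16/3 = 379/12.

379/12


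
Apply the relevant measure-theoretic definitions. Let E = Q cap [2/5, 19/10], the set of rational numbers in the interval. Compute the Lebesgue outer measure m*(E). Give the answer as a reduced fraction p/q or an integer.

Q cap [2/5, 19/10] is countable; list its elements as q_1, q_2, ... . Fix eps > 0 and cover the k-th point by an interval of length eps * 2^(-k). The cover has total length eps * sum_{k>=1} 2^(-k) = eps, so by definition of outer measure m*(Q cap [2/5, 19/10]) <= eps. Since eps was arbitrary and m* >= 0, the outer measure is 0.

0


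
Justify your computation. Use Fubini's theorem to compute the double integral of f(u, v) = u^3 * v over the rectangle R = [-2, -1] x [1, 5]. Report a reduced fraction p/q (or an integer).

f(u, v) is a tensor product of a function of u and a function of v, and both factors are bounded continuous (hence Lebesgue integrable) on the rectangle, so Fubini's theorem applies:
  integral_R f d(m x m) = (integral_a1^b1 u^3 du) * (integral_a2^b2 v dv).
Inner integral in u: integral_{-2}^{-1} u^3 du = ((-1)^4 - (-2)^4)/4
  = -15/4.
Inner integral in v: integral_{1}^{5} v dv = (5^2 - 1^2)/2
  = 12.
Product: (-15/4) * (12) = -45.

-45


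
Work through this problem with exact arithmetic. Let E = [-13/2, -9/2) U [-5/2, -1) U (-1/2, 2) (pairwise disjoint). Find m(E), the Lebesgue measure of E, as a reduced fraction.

For pairwise disjoint intervals, m(union_i I_i) = sum_i m(I_i),
and m is invariant under swapping open/closed endpoints (single points have measure 0).
So m(E) = sum_i (b_i - a_i).
  I_1 has length -9/2 - (-13/2) = 2.
  I_2 has length -1 - (-5/2) = 3/2.
  I_3 has length 2 - (-1/2) = 5/2.
Summing:
  m(E) = 2 + 3/2 + 5/2 = 6.

6


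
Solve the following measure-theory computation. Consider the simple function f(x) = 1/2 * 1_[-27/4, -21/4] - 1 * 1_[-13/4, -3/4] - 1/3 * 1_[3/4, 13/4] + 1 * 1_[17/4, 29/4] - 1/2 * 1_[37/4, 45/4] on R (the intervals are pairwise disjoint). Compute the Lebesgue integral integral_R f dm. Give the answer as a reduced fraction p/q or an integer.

For a simple function f = sum_i c_i * 1_{A_i} with disjoint A_i,
  integral f dm = sum_i c_i * m(A_i).
Lengths of the A_i:
  m(A_1) = -21/4 - (-27/4) = 3/2.
  m(A_2) = -3/4 - (-13/4) = 5/2.
  m(A_3) = 13/4 - 3/4 = 5/2.
  m(A_4) = 29/4 - 17/4 = 3.
  m(A_5) = 45/4 - 37/4 = 2.
Contributions c_i * m(A_i):
  (1/2) * (3/2) = 3/4.
  (-1) * (5/2) = -5/2.
  (-1/3) * (5/2) = -5/6.
  (1) * (3) = 3.
  (-1/2) * (2) = -1.
Total: 3/4 - 5/2 - 5/6 + 3 - 1 = -7/12.

-7/12


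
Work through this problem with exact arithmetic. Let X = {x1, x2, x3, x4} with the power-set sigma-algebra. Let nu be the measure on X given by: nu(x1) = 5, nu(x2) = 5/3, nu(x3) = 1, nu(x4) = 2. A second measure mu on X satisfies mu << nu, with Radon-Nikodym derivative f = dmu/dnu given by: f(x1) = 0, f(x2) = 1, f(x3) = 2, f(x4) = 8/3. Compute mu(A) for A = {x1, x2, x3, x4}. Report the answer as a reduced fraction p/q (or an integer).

By the defining property of the Radon-Nikodym derivative, for every measurable set A,
  mu(A) = integral_A f dnu.
Since nu is a discrete measure concentrated on the atoms of X, the integral over A reduces to the sum
  mu(A) = sum_{x in A} f(x) * nu({x}).
Computing each term:
  x1: f(x1) * nu(x1) = 0 * 5 = 0.
  x2: f(x2) * nu(x2) = 1 * 5/3 = 5/3.
  x3: f(x3) * nu(x3) = 2 * 1 = 2.
  x4: f(x4) * nu(x4) = 8/3 * 2 = 16/3.
Summing: mu(A) = 0 + 5/3 + 2 + 16/3 = 9.

9


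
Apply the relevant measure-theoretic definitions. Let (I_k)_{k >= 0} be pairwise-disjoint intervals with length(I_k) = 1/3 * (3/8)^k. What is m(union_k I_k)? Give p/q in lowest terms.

By countable additivity of the Lebesgue measure on pairwise disjoint measurable sets,
  m(union_{k >= 0} I_k) = sum_{k >= 0} m(I_k) = sum_{k >= 0} a * r^k,
  with a = 1/3 and r = 3/8.
Since 0 < r = 3/8 < 1, the geometric series converges:
  sum_{k >= 0} a * r^k = a / (1 - r).
  = 1/3 / (1 - 3/8)
  = 1/3 / (5/8)
  = 8/15.

8/15


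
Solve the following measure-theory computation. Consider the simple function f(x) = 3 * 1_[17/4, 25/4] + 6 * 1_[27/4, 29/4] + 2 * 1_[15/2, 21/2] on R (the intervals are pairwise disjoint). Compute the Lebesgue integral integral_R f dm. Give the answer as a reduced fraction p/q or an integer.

For a simple function f = sum_i c_i * 1_{A_i} with disjoint A_i,
  integral f dm = sum_i c_i * m(A_i).
Lengths of the A_i:
  m(A_1) = 25/4 - 17/4 = 2.
  m(A_2) = 29/4 - 27/4 = 1/2.
  m(A_3) = 21/2 - 15/2 = 3.
Contributions c_i * m(A_i):
  (3) * (2) = 6.
  (6) * (1/2) = 3.
  (2) * (3) = 6.
Total: 6 + 3 + 6 = 15.

15


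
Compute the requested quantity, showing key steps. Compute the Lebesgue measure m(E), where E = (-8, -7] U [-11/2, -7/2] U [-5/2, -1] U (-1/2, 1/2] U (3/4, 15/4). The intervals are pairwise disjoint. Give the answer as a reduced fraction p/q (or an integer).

For pairwise disjoint intervals, m(union_i I_i) = sum_i m(I_i),
and m is invariant under swapping open/closed endpoints (single points have measure 0).
So m(E) = sum_i (b_i - a_i).
  I_1 has length -7 - (-8) = 1.
  I_2 has length -7/2 - (-11/2) = 2.
  I_3 has length -1 - (-5/2) = 3/2.
  I_4 has length 1/2 - (-1/2) = 1.
  I_5 has length 15/4 - 3/4 = 3.
Summing:
  m(E) = 1 + 2 + 3/2 + 1 + 3 = 17/2.

17/2


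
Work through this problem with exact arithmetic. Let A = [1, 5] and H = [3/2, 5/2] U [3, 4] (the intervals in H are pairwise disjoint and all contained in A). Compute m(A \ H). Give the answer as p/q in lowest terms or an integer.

The ambient interval has length m(A) = 5 - 1 = 4.
Since the holes are disjoint and sit inside A, by finite additivity
  m(H) = sum_i (b_i - a_i), and m(A \ H) = m(A) - m(H).
Computing the hole measures:
  m(H_1) = 5/2 - 3/2 = 1.
  m(H_2) = 4 - 3 = 1.
Summed: m(H) = 1 + 1 = 2.
So m(A \ H) = 4 - 2 = 2.

2


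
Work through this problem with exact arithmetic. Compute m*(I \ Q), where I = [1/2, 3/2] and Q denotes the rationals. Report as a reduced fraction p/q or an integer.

The interval I = [1/2, 3/2] has m(I) = 3/2 - 1/2 = 1 (endpoints are measure-zero, so open/closed/half-open agree). Write I = (I cap Q) u (I \ Q). The rationals in I are countable, so m*(I cap Q) = 0 (cover each rational by intervals whose total length is arbitrarily small). By countable subadditivity m*(I) <= m*(I cap Q) + m*(I \ Q), hence m*(I \ Q) >= m(I) = 1. The reverse inequality m*(I \ Q) <= m*(I) = 1 is trivial since (I \ Q) is a subset of I. Therefore m*(I \ Q) = 1.

1


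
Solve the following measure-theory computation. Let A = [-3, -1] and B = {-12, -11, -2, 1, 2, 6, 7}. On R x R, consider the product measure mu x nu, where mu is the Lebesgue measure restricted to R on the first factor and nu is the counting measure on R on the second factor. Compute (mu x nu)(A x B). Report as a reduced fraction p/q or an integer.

For a measurable rectangle A x B, the product measure satisfies
  (mu x nu)(A x B) = mu(A) * nu(B).
  mu(A) = 2.
  nu(B) = 7.
  (mu x nu)(A x B) = 2 * 7 = 14.

14


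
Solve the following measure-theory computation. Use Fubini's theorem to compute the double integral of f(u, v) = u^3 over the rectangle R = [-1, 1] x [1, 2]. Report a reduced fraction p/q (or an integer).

f(u, v) is a tensor product of a function of u and a function of v, and both factors are bounded continuous (hence Lebesgue integrable) on the rectangle, so Fubini's theorem applies:
  integral_R f d(m x m) = (integral_a1^b1 u^3 du) * (integral_a2^b2 1 dv).
Inner integral in u: integral_{-1}^{1} u^3 du = (1^4 - (-1)^4)/4
  = 0.
Inner integral in v: integral_{1}^{2} 1 dv = (2^1 - 1^1)/1
  = 1.
Product: (0) * (1) = 0.

0


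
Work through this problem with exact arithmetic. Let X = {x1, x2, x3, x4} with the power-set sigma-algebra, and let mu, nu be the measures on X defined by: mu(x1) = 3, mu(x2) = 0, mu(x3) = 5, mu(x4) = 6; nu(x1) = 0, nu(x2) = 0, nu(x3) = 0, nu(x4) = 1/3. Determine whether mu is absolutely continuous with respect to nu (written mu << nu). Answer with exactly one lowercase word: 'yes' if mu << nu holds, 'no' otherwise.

mu << nu means: every nu-null measurable set is also mu-null; equivalently, for every atom x, if nu({x}) = 0 then mu({x}) = 0.
Checking each atom:
  x1: nu = 0, mu = 3 > 0 -> violates mu << nu.
  x2: nu = 0, mu = 0 -> consistent with mu << nu.
  x3: nu = 0, mu = 5 > 0 -> violates mu << nu.
  x4: nu = 1/3 > 0 -> no constraint.
The atom(s) x1, x3 violate the condition (nu = 0 but mu > 0). Therefore mu is NOT absolutely continuous w.r.t. nu.

no


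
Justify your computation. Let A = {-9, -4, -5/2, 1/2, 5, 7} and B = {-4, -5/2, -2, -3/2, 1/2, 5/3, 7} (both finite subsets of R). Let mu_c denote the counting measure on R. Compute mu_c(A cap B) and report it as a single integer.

Counting measure on a finite set equals cardinality. mu_c(A cap B) = |A cap B| (elements appearing in both).
Enumerating the elements of A that also lie in B gives 4 element(s).
So mu_c(A cap B) = 4.

4


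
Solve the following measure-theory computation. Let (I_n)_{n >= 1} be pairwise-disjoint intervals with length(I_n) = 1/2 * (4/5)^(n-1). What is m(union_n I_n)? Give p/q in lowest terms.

By countable additivity of the Lebesgue measure on pairwise disjoint measurable sets,
  m(union_{n >= 1} I_n) = sum_{n >= 1} m(I_n) = sum_{n >= 1} a * r^(n-1),
  with a = 1/2 and r = 4/5.
Since 0 < r = 4/5 < 1, the geometric series converges:
  sum_{n >= 1} a * r^(n-1) = a / (1 - r).
  = 1/2 / (1 - 4/5)
  = 1/2 / (1/5)
  = 5/2.

5/2


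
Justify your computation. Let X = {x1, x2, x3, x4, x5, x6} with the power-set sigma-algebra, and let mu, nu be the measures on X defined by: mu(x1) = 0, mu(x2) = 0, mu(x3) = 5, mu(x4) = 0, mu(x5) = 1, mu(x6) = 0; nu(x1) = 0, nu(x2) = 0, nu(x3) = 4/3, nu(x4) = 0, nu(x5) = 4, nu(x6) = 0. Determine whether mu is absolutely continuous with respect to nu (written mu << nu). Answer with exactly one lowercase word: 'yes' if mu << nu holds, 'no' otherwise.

mu << nu means: every nu-null measurable set is also mu-null; equivalently, for every atom x, if nu({x}) = 0 then mu({x}) = 0.
Checking each atom:
  x1: nu = 0, mu = 0 -> consistent with mu << nu.
  x2: nu = 0, mu = 0 -> consistent with mu << nu.
  x3: nu = 4/3 > 0 -> no constraint.
  x4: nu = 0, mu = 0 -> consistent with mu << nu.
  x5: nu = 4 > 0 -> no constraint.
  x6: nu = 0, mu = 0 -> consistent with mu << nu.
No atom violates the condition. Therefore mu << nu.

yes


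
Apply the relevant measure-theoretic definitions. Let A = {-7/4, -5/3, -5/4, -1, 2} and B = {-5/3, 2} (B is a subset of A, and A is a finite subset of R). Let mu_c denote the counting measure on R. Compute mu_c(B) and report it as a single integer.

Counting measure assigns mu_c(E) = |E| (number of elements) when E is finite.
B has 2 element(s), so mu_c(B) = 2.

2


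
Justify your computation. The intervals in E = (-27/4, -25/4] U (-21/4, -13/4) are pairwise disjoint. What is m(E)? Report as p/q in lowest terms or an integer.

For pairwise disjoint intervals, m(union_i I_i) = sum_i m(I_i),
and m is invariant under swapping open/closed endpoints (single points have measure 0).
So m(E) = sum_i (b_i - a_i).
  I_1 has length -25/4 - (-27/4) = 1/2.
  I_2 has length -13/4 - (-21/4) = 2.
Summing:
  m(E) = 1/2 + 2 = 5/2.

5/2


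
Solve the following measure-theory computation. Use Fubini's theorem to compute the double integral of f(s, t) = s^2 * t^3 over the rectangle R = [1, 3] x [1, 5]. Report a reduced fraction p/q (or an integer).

f(s, t) is a tensor product of a function of s and a function of t, and both factors are bounded continuous (hence Lebesgue integrable) on the rectangle, so Fubini's theorem applies:
  integral_R f d(m x m) = (integral_a1^b1 s^2 ds) * (integral_a2^b2 t^3 dt).
Inner integral in s: integral_{1}^{3} s^2 ds = (3^3 - 1^3)/3
  = 26/3.
Inner integral in t: integral_{1}^{5} t^3 dt = (5^4 - 1^4)/4
  = 156.
Product: (26/3) * (156) = 1352.

1352


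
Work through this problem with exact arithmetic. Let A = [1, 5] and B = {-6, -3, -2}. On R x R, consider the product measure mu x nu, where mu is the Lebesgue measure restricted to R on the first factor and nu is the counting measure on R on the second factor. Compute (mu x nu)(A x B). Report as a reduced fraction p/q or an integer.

For a measurable rectangle A x B, the product measure satisfies
  (mu x nu)(A x B) = mu(A) * nu(B).
  mu(A) = 4.
  nu(B) = 3.
  (mu x nu)(A x B) = 4 * 3 = 12.

12


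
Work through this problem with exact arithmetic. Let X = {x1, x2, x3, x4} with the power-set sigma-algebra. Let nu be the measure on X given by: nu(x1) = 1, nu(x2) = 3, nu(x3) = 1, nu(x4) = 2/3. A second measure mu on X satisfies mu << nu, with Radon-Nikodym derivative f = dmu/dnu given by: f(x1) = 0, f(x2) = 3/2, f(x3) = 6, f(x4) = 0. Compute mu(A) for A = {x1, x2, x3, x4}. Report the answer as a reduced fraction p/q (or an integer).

By the defining property of the Radon-Nikodym derivative, for every measurable set A,
  mu(A) = integral_A f dnu.
Since nu is a discrete measure concentrated on the atoms of X, the integral over A reduces to the sum
  mu(A) = sum_{x in A} f(x) * nu({x}).
Computing each term:
  x1: f(x1) * nu(x1) = 0 * 1 = 0.
  x2: f(x2) * nu(x2) = 3/2 * 3 = 9/2.
  x3: f(x3) * nu(x3) = 6 * 1 = 6.
  x4: f(x4) * nu(x4) = 0 * 2/3 = 0.
Summing: mu(A) = 0 + 9/2 + 6 + 0 = 21/2.

21/2


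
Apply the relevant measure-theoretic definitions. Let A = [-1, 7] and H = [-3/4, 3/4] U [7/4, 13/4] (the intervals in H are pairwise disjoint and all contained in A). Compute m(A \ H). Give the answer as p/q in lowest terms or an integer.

The ambient interval has length m(A) = 7 - (-1) = 8.
Since the holes are disjoint and sit inside A, by finite additivity
  m(H) = sum_i (b_i - a_i), and m(A \ H) = m(A) - m(H).
Computing the hole measures:
  m(H_1) = 3/4 - (-3/4) = 3/2.
  m(H_2) = 13/4 - 7/4 = 3/2.
Summed: m(H) = 3/2 + 3/2 = 3.
So m(A \ H) = 8 - 3 = 5.

5


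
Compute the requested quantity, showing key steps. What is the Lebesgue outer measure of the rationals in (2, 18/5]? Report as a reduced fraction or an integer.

Q cap (2, 18/5] is countable; list its elements as q_1, q_2, ... . Fix eps > 0 and cover the k-th point by an interval of length eps * 2^(-k). The cover has total length eps * sum_{k>=1} 2^(-k) = eps, so by definition of outer measure m*(Q cap (2, 18/5]) <= eps. Since eps was arbitrary and m* >= 0, the outer measure is 0.

0


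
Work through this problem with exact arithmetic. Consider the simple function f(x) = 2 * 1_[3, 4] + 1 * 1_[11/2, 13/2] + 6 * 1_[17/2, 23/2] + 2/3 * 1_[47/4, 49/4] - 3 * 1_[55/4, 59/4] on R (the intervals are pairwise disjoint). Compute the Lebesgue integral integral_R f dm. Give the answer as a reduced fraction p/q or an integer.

For a simple function f = sum_i c_i * 1_{A_i} with disjoint A_i,
  integral f dm = sum_i c_i * m(A_i).
Lengths of the A_i:
  m(A_1) = 4 - 3 = 1.
  m(A_2) = 13/2 - 11/2 = 1.
  m(A_3) = 23/2 - 17/2 = 3.
  m(A_4) = 49/4 - 47/4 = 1/2.
  m(A_5) = 59/4 - 55/4 = 1.
Contributions c_i * m(A_i):
  (2) * (1) = 2.
  (1) * (1) = 1.
  (6) * (3) = 18.
  (2/3) * (1/2) = 1/3.
  (-3) * (1) = -3.
Total: 2 + 1 + 18 + 1/3 - 3 = 55/3.

55/3


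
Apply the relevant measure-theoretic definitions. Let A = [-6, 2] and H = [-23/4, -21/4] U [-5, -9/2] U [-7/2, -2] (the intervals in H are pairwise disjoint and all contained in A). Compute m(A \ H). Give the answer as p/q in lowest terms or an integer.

The ambient interval has length m(A) = 2 - (-6) = 8.
Since the holes are disjoint and sit inside A, by finite additivity
  m(H) = sum_i (b_i - a_i), and m(A \ H) = m(A) - m(H).
Computing the hole measures:
  m(H_1) = -21/4 - (-23/4) = 1/2.
  m(H_2) = -9/2 - (-5) = 1/2.
  m(H_3) = -2 - (-7/2) = 3/2.
Summed: m(H) = 1/2 + 1/2 + 3/2 = 5/2.
So m(A \ H) = 8 - 5/2 = 11/2.

11/2


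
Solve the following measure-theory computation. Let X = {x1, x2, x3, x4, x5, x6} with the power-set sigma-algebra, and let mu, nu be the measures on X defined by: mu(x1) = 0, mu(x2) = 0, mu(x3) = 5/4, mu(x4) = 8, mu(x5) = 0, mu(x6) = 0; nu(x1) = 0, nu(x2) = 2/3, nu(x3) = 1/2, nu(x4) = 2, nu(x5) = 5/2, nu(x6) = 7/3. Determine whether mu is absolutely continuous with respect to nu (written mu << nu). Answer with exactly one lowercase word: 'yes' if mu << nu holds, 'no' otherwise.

mu << nu means: every nu-null measurable set is also mu-null; equivalently, for every atom x, if nu({x}) = 0 then mu({x}) = 0.
Checking each atom:
  x1: nu = 0, mu = 0 -> consistent with mu << nu.
  x2: nu = 2/3 > 0 -> no constraint.
  x3: nu = 1/2 > 0 -> no constraint.
  x4: nu = 2 > 0 -> no constraint.
  x5: nu = 5/2 > 0 -> no constraint.
  x6: nu = 7/3 > 0 -> no constraint.
No atom violates the condition. Therefore mu << nu.

yes


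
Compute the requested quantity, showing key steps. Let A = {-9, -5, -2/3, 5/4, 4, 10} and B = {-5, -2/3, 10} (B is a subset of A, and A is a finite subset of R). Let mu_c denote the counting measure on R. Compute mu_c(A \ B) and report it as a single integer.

Counting measure assigns mu_c(E) = |E| (number of elements) when E is finite. For B subset A, A \ B is the set of elements of A not in B, so |A \ B| = |A| - |B|.
|A| = 6, |B| = 3, so mu_c(A \ B) = 6 - 3 = 3.

3


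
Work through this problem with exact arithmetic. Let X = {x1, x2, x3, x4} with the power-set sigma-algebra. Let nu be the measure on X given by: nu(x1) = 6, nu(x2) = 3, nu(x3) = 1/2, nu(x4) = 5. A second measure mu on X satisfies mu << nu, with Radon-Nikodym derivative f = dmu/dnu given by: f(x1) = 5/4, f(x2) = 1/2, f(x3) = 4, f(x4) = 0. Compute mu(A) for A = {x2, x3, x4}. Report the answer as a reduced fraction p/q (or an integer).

By the defining property of the Radon-Nikodym derivative, for every measurable set A,
  mu(A) = integral_A f dnu.
Since nu is a discrete measure concentrated on the atoms of X, the integral over A reduces to the sum
  mu(A) = sum_{x in A} f(x) * nu({x}).
Computing each term:
  x2: f(x2) * nu(x2) = 1/2 * 3 = 3/2.
  x3: f(x3) * nu(x3) = 4 * 1/2 = 2.
  x4: f(x4) * nu(x4) = 0 * 5 = 0.
Summing: mu(A) = 3/2 + 2 + 0 = 7/2.

7/2


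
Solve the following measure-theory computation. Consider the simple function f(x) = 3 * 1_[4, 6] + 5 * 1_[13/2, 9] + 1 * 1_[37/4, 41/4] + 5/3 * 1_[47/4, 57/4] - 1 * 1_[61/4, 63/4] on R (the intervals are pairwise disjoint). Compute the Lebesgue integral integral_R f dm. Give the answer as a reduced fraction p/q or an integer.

For a simple function f = sum_i c_i * 1_{A_i} with disjoint A_i,
  integral f dm = sum_i c_i * m(A_i).
Lengths of the A_i:
  m(A_1) = 6 - 4 = 2.
  m(A_2) = 9 - 13/2 = 5/2.
  m(A_3) = 41/4 - 37/4 = 1.
  m(A_4) = 57/4 - 47/4 = 5/2.
  m(A_5) = 63/4 - 61/4 = 1/2.
Contributions c_i * m(A_i):
  (3) * (2) = 6.
  (5) * (5/2) = 25/2.
  (1) * (1) = 1.
  (5/3) * (5/2) = 25/6.
  (-1) * (1/2) = -1/2.
Total: 6 + 25/2 + 1 + 25/6 - 1/2 = 139/6.

139/6
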